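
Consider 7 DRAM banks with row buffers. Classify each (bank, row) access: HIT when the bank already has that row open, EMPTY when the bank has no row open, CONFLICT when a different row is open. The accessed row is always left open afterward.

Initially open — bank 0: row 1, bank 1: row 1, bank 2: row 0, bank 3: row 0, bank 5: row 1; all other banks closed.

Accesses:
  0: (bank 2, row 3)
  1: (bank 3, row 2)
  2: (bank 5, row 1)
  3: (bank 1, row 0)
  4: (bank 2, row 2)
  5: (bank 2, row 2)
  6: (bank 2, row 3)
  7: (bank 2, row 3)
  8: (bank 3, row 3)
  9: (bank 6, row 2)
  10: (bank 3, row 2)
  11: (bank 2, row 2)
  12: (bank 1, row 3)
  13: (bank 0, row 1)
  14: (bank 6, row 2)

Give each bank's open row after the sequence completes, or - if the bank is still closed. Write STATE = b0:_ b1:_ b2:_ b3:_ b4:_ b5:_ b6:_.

STATE = b0:1 b1:3 b2:2 b3:2 b4:- b5:1 b6:2

step 0: bank2 0->3 [CONFLICT]
step 1: bank3 0->2 [CONFLICT]
step 2: bank5 1->1 [HIT]
step 3: bank1 1->0 [CONFLICT]
step 4: bank2 3->2 [CONFLICT]
step 5: bank2 2->2 [HIT]
step 6: bank2 2->3 [CONFLICT]
step 7: bank2 3->3 [HIT]
step 8: bank3 2->3 [CONFLICT]
step 9: bank6 None->2 [EMPTY]
step 10: bank3 3->2 [CONFLICT]
step 11: bank2 3->2 [CONFLICT]
step 12: bank1 0->3 [CONFLICT]
step 13: bank0 1->1 [HIT]
step 14: bank6 2->2 [HIT]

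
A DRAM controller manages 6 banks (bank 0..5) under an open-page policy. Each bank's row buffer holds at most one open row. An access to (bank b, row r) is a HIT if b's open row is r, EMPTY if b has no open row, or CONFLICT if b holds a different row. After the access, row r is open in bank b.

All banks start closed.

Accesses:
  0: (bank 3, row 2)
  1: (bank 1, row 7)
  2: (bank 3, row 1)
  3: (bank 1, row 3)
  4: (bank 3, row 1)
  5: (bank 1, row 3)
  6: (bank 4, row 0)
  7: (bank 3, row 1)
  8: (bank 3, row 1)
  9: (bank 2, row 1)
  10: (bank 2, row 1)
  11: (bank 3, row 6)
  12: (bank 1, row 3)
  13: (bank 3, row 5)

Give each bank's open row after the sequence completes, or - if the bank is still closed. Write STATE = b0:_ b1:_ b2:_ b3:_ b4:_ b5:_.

STATE = b0:- b1:3 b2:1 b3:5 b4:0 b5:-

step 0: bank3 None->2 [EMPTY]
step 1: bank1 None->7 [EMPTY]
step 2: bank3 2->1 [CONFLICT]
step 3: bank1 7->3 [CONFLICT]
step 4: bank3 1->1 [HIT]
step 5: bank1 3->3 [HIT]
step 6: bank4 None->0 [EMPTY]
step 7: bank3 1->1 [HIT]
step 8: bank3 1->1 [HIT]
step 9: bank2 None->1 [EMPTY]
step 10: bank2 1->1 [HIT]
step 11: bank3 1->6 [CONFLICT]
step 12: bank1 3->3 [HIT]
step 13: bank3 6->5 [CONFLICT]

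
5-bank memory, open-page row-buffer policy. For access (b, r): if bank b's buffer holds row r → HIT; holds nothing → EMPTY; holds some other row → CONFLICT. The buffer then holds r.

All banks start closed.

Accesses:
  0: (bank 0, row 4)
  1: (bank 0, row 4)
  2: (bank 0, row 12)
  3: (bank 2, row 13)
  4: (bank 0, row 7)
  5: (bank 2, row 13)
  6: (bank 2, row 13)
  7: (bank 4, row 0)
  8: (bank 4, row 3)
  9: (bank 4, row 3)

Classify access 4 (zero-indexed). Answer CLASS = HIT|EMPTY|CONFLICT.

0: bank 0 row 4 — prev None → EMPTY
1: bank 0 row 4 — prev 4 → HIT
2: bank 0 row 12 — prev 4 → CONFLICT
3: bank 2 row 13 — prev None → EMPTY
4: bank 0 row 7 — prev 12 → CONFLICT
5: bank 2 row 13 — prev 13 → HIT
6: bank 2 row 13 — prev 13 → HIT
7: bank 4 row 0 — prev None → EMPTY
8: bank 4 row 3 — prev 0 → CONFLICT
9: bank 4 row 3 — prev 3 → HIT

CLASS = CONFLICT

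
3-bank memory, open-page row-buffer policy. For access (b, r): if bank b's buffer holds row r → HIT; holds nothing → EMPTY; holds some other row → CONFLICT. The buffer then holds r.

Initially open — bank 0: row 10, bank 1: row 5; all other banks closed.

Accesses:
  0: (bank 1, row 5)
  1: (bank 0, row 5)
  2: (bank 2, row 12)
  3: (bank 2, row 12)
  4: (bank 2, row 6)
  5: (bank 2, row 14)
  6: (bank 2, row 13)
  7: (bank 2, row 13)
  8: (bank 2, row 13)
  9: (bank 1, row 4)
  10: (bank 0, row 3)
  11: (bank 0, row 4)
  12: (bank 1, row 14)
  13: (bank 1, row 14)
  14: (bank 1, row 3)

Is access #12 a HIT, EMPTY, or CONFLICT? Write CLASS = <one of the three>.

#0 (1,5) H  (was 5)
#1 (0,5) C  (was 10)
#2 (2,12) E
#3 (2,12) H  (was 12)
#4 (2,6) C  (was 12)
#5 (2,14) C  (was 6)
#6 (2,13) C  (was 14)
#7 (2,13) H  (was 13)
#8 (2,13) H  (was 13)
#9 (1,4) C  (was 5)
#10 (0,3) C  (was 5)
#11 (0,4) C  (was 3)
#12 (1,14) C  (was 4)
#13 (1,14) H  (was 14)
#14 (1,3) C  (was 14)

CLASS = CONFLICT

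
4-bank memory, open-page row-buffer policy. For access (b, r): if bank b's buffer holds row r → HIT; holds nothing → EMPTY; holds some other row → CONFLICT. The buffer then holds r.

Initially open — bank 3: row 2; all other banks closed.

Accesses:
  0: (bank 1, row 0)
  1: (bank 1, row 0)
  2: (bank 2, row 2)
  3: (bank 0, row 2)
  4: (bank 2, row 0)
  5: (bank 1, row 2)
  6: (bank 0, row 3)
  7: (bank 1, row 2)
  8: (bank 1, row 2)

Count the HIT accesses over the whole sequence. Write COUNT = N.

COUNT = 3

  [0] b1 r0: no row ⇒ E
  [1] b1 r0: had r0 ⇒ H
  [2] b2 r2: no row ⇒ E
  [3] b0 r2: no row ⇒ E
  [4] b2 r0: had r2 ⇒ C
  [5] b1 r2: had r0 ⇒ C
  [6] b0 r3: had r2 ⇒ C
  [7] b1 r2: had r2 ⇒ H
  [8] b1 r2: had r2 ⇒ H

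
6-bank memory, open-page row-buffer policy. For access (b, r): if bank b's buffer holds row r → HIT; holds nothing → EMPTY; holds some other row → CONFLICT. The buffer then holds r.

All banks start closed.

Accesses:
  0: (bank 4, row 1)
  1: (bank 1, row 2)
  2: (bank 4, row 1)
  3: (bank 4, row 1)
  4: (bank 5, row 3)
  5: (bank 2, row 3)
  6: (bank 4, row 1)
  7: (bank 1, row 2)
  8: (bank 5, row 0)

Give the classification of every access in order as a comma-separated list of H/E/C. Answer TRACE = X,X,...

TRACE = E,E,H,H,E,E,H,H,C

0: bank 4 row 1 — prev None → EMPTY
1: bank 1 row 2 — prev None → EMPTY
2: bank 4 row 1 — prev 1 → HIT
3: bank 4 row 1 — prev 1 → HIT
4: bank 5 row 3 — prev None → EMPTY
5: bank 2 row 3 — prev None → EMPTY
6: bank 4 row 1 — prev 1 → HIT
7: bank 1 row 2 — prev 2 → HIT
8: bank 5 row 0 — prev 3 → CONFLICT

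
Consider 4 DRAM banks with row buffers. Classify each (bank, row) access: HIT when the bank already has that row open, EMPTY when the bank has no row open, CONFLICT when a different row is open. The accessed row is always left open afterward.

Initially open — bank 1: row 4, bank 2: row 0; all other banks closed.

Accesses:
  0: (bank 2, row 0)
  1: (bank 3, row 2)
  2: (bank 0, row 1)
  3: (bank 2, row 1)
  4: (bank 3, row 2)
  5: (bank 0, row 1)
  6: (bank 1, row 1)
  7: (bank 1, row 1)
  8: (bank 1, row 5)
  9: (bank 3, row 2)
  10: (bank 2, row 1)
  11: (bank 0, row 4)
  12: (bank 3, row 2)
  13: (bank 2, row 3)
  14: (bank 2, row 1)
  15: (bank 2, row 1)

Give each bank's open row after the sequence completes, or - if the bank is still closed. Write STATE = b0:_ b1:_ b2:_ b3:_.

step 0: bank2 0->0 [HIT]
step 1: bank3 None->2 [EMPTY]
step 2: bank0 None->1 [EMPTY]
step 3: bank2 0->1 [CONFLICT]
step 4: bank3 2->2 [HIT]
step 5: bank0 1->1 [HIT]
step 6: bank1 4->1 [CONFLICT]
step 7: bank1 1->1 [HIT]
step 8: bank1 1->5 [CONFLICT]
step 9: bank3 2->2 [HIT]
step 10: bank2 1->1 [HIT]
step 11: bank0 1->4 [CONFLICT]
step 12: bank3 2->2 [HIT]
step 13: bank2 1->3 [CONFLICT]
step 14: bank2 3->1 [CONFLICT]
step 15: bank2 1->1 [HIT]

STATE = b0:4 b1:5 b2:1 b3:2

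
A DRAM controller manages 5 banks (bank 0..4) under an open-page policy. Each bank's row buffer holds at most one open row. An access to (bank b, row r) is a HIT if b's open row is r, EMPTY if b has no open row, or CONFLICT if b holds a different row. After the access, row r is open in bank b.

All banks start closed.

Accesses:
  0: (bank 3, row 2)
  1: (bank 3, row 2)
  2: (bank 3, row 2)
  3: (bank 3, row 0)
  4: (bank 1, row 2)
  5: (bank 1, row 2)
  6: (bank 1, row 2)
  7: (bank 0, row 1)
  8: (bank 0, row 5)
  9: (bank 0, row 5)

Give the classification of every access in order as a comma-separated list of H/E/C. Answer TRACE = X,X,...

TRACE = E,H,H,C,E,H,H,E,C,H

#0 (3,2) E
#1 (3,2) H  (was 2)
#2 (3,2) H  (was 2)
#3 (3,0) C  (was 2)
#4 (1,2) E
#5 (1,2) H  (was 2)
#6 (1,2) H  (was 2)
#7 (0,1) E
#8 (0,5) C  (was 1)
#9 (0,5) H  (was 5)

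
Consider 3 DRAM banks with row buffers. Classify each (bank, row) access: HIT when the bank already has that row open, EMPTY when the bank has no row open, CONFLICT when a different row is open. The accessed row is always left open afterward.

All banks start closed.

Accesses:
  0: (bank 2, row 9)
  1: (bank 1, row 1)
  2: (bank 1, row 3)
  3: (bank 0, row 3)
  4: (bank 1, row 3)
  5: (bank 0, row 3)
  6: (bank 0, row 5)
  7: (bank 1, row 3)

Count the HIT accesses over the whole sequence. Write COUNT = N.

COUNT = 3

#0 (2,9) E
#1 (1,1) E
#2 (1,3) C  (was 1)
#3 (0,3) E
#4 (1,3) H  (was 3)
#5 (0,3) H  (was 3)
#6 (0,5) C  (was 3)
#7 (1,3) H  (was 3)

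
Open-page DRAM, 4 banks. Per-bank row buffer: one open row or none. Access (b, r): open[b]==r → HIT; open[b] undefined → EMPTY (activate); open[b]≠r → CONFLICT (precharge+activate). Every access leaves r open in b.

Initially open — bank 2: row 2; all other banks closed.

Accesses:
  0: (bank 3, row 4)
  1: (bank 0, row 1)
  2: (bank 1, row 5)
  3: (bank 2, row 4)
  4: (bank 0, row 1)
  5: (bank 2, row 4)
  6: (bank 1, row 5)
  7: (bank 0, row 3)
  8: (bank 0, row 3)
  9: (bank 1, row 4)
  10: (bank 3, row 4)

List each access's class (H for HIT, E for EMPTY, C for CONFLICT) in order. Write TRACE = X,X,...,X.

TRACE = E,E,E,C,H,H,H,C,H,C,H

step 0: bank3 None->4 [EMPTY]
step 1: bank0 None->1 [EMPTY]
step 2: bank1 None->5 [EMPTY]
step 3: bank2 2->4 [CONFLICT]
step 4: bank0 1->1 [HIT]
step 5: bank2 4->4 [HIT]
step 6: bank1 5->5 [HIT]
step 7: bank0 1->3 [CONFLICT]
step 8: bank0 3->3 [HIT]
step 9: bank1 5->4 [CONFLICT]
step 10: bank3 4->4 [HIT]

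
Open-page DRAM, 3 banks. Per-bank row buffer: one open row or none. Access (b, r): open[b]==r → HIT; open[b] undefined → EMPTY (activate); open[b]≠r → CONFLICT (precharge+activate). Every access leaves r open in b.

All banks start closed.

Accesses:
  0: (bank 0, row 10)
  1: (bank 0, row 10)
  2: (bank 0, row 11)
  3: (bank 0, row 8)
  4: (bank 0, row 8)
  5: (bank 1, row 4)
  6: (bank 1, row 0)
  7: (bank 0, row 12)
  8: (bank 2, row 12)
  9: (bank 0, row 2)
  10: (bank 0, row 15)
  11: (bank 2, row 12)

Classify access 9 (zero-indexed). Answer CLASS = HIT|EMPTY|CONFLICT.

step 0: bank0 None->10 [EMPTY]
step 1: bank0 10->10 [HIT]
step 2: bank0 10->11 [CONFLICT]
step 3: bank0 11->8 [CONFLICT]
step 4: bank0 8->8 [HIT]
step 5: bank1 None->4 [EMPTY]
step 6: bank1 4->0 [CONFLICT]
step 7: bank0 8->12 [CONFLICT]
step 8: bank2 None->12 [EMPTY]
step 9: bank0 12->2 [CONFLICT]
step 10: bank0 2->15 [CONFLICT]
step 11: bank2 12->12 [HIT]

CLASS = CONFLICT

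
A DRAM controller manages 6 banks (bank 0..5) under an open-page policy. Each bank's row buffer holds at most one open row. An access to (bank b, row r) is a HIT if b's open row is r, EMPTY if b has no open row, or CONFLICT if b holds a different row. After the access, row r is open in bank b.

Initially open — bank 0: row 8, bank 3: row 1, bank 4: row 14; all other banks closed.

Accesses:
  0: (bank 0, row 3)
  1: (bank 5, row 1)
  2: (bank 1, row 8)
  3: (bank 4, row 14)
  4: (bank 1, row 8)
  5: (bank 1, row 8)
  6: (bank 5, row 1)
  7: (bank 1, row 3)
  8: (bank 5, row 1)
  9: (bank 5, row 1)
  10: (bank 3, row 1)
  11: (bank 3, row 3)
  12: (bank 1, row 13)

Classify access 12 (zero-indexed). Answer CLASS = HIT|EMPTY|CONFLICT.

CLASS = CONFLICT

0: bank 0 row 3 — prev 8 → CONFLICT
1: bank 5 row 1 — prev None → EMPTY
2: bank 1 row 8 — prev None → EMPTY
3: bank 4 row 14 — prev 14 → HIT
4: bank 1 row 8 — prev 8 → HIT
5: bank 1 row 8 — prev 8 → HIT
6: bank 5 row 1 — prev 1 → HIT
7: bank 1 row 3 — prev 8 → CONFLICT
8: bank 5 row 1 — prev 1 → HIT
9: bank 5 row 1 — prev 1 → HIT
10: bank 3 row 1 — prev 1 → HIT
11: bank 3 row 3 — prev 1 → CONFLICT
12: bank 1 row 13 — prev 3 → CONFLICT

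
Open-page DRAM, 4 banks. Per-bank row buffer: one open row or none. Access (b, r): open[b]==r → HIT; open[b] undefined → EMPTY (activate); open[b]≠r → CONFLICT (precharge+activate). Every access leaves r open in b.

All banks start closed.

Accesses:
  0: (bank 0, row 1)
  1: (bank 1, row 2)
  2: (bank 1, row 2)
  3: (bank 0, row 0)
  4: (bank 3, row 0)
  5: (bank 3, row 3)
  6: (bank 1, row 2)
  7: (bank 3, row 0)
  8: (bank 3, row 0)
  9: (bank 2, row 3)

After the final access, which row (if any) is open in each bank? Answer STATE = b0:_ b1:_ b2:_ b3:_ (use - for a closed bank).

STATE = b0:0 b1:2 b2:3 b3:0

step 0: bank0 None->1 [EMPTY]
step 1: bank1 None->2 [EMPTY]
step 2: bank1 2->2 [HIT]
step 3: bank0 1->0 [CONFLICT]
step 4: bank3 None->0 [EMPTY]
step 5: bank3 0->3 [CONFLICT]
step 6: bank1 2->2 [HIT]
step 7: bank3 3->0 [CONFLICT]
step 8: bank3 0->0 [HIT]
step 9: bank2 None->3 [EMPTY]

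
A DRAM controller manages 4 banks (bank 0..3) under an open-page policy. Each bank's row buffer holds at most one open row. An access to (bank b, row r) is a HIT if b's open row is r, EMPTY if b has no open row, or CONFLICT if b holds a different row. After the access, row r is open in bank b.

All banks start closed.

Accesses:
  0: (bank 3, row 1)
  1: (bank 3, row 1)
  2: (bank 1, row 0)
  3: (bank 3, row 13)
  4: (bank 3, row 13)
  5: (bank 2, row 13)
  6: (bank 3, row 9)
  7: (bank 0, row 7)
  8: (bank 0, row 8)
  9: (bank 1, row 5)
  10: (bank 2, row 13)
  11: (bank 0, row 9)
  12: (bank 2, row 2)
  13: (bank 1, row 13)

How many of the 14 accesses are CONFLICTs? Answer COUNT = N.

COUNT = 7

0: bank 3 row 1 — prev None → EMPTY
1: bank 3 row 1 — prev 1 → HIT
2: bank 1 row 0 — prev None → EMPTY
3: bank 3 row 13 — prev 1 → CONFLICT
4: bank 3 row 13 — prev 13 → HIT
5: bank 2 row 13 — prev None → EMPTY
6: bank 3 row 9 — prev 13 → CONFLICT
7: bank 0 row 7 — prev None → EMPTY
8: bank 0 row 8 — prev 7 → CONFLICT
9: bank 1 row 5 — prev 0 → CONFLICT
10: bank 2 row 13 — prev 13 → HIT
11: bank 0 row 9 — prev 8 → CONFLICT
12: bank 2 row 2 — prev 13 → CONFLICT
13: bank 1 row 13 — prev 5 → CONFLICT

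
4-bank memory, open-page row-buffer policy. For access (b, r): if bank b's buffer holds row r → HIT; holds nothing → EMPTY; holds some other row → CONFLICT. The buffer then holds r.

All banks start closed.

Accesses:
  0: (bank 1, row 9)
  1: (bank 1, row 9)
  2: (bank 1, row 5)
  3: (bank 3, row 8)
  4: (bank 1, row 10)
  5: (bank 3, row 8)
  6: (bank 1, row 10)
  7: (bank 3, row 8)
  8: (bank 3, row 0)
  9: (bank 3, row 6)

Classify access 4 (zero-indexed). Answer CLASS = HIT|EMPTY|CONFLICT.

step 0: bank1 None->9 [EMPTY]
step 1: bank1 9->9 [HIT]
step 2: bank1 9->5 [CONFLICT]
step 3: bank3 None->8 [EMPTY]
step 4: bank1 5->10 [CONFLICT]
step 5: bank3 8->8 [HIT]
step 6: bank1 10->10 [HIT]
step 7: bank3 8->8 [HIT]
step 8: bank3 8->0 [CONFLICT]
step 9: bank3 0->6 [CONFLICT]

CLASS = CONFLICT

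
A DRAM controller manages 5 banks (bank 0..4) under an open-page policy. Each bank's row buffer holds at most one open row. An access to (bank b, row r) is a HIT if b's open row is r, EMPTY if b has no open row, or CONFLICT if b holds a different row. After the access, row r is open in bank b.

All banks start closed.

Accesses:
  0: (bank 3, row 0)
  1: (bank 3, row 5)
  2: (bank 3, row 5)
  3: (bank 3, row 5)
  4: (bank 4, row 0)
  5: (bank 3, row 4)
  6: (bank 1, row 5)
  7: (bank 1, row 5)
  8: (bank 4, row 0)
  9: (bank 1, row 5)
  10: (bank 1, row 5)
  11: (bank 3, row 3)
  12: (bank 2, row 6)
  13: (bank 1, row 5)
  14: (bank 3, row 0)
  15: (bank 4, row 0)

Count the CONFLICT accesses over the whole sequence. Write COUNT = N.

  [0] b3 r0: no row ⇒ E
  [1] b3 r5: had r0 ⇒ C
  [2] b3 r5: had r5 ⇒ H
  [3] b3 r5: had r5 ⇒ H
  [4] b4 r0: no row ⇒ E
  [5] b3 r4: had r5 ⇒ C
  [6] b1 r5: no row ⇒ E
  [7] b1 r5: had r5 ⇒ H
  [8] b4 r0: had r0 ⇒ H
  [9] b1 r5: had r5 ⇒ H
  [10] b1 r5: had r5 ⇒ H
  [11] b3 r3: had r4 ⇒ C
  [12] b2 r6: no row ⇒ E
  [13] b1 r5: had r5 ⇒ H
  [14] b3 r0: had r3 ⇒ C
  [15] b4 r0: had r0 ⇒ H

COUNT = 4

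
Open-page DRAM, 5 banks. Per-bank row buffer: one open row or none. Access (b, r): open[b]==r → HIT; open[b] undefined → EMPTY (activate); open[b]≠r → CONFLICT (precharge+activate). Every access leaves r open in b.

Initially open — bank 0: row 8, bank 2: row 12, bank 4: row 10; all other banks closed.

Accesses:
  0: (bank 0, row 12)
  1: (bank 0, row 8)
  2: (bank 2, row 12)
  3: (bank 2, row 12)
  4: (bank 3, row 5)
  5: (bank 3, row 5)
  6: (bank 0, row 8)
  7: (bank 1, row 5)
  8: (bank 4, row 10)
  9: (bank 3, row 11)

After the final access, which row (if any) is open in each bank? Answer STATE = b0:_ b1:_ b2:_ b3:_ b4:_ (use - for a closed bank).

STATE = b0:8 b1:5 b2:12 b3:11 b4:10

#0 (0,12) C  (was 8)
#1 (0,8) C  (was 12)
#2 (2,12) H  (was 12)
#3 (2,12) H  (was 12)
#4 (3,5) E
#5 (3,5) H  (was 5)
#6 (0,8) H  (was 8)
#7 (1,5) E
#8 (4,10) H  (was 10)
#9 (3,11) C  (was 5)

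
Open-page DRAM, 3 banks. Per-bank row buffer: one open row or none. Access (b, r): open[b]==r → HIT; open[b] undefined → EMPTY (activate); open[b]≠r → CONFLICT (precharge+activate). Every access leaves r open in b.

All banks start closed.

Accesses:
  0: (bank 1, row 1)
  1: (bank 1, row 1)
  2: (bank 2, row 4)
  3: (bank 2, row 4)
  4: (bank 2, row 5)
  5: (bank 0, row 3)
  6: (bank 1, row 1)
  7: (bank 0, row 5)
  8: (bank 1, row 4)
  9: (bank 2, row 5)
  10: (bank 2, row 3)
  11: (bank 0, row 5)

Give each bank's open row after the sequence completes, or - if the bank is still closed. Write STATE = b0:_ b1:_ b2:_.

  [0] b1 r1: no row ⇒ E
  [1] b1 r1: had r1 ⇒ H
  [2] b2 r4: no row ⇒ E
  [3] b2 r4: had r4 ⇒ H
  [4] b2 r5: had r4 ⇒ C
  [5] b0 r3: no row ⇒ E
  [6] b1 r1: had r1 ⇒ H
  [7] b0 r5: had r3 ⇒ C
  [8] b1 r4: had r1 ⇒ C
  [9] b2 r5: had r5 ⇒ H
  [10] b2 r3: had r5 ⇒ C
  [11] b0 r5: had r5 ⇒ H

STATE = b0:5 b1:4 b2:3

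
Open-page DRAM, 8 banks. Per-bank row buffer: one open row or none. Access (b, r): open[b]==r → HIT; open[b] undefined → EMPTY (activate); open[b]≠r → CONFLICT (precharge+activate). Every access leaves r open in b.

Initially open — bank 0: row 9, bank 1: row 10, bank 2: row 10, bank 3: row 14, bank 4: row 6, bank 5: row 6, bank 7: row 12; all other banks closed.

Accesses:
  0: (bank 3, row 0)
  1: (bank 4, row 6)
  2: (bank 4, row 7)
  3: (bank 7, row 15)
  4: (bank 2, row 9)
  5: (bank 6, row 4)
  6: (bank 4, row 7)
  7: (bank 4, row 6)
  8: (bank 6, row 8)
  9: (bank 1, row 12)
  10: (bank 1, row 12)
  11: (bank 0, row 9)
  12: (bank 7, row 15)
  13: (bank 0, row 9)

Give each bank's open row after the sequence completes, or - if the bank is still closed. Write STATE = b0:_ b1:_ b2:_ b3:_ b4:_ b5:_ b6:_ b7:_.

0: bank 3 row 0 — prev 14 → CONFLICT
1: bank 4 row 6 — prev 6 → HIT
2: bank 4 row 7 — prev 6 → CONFLICT
3: bank 7 row 15 — prev 12 → CONFLICT
4: bank 2 row 9 — prev 10 → CONFLICT
5: bank 6 row 4 — prev None → EMPTY
6: bank 4 row 7 — prev 7 → HIT
7: bank 4 row 6 — prev 7 → CONFLICT
8: bank 6 row 8 — prev 4 → CONFLICT
9: bank 1 row 12 — prev 10 → CONFLICT
10: bank 1 row 12 — prev 12 → HIT
11: bank 0 row 9 — prev 9 → HIT
12: bank 7 row 15 — prev 15 → HIT
13: bank 0 row 9 — prev 9 → HIT

STATE = b0:9 b1:12 b2:9 b3:0 b4:6 b5:6 b6:8 b7:15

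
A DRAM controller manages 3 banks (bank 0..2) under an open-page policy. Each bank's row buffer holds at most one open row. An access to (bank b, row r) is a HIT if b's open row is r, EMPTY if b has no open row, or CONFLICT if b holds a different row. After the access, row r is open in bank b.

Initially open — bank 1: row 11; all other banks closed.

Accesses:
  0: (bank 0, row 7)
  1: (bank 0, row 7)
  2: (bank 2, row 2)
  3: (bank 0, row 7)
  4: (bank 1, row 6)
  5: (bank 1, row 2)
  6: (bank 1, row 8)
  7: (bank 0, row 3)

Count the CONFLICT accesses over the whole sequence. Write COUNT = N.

0: bank 0 row 7 — prev None → EMPTY
1: bank 0 row 7 — prev 7 → HIT
2: bank 2 row 2 — prev None → EMPTY
3: bank 0 row 7 — prev 7 → HIT
4: bank 1 row 6 — prev 11 → CONFLICT
5: bank 1 row 2 — prev 6 → CONFLICT
6: bank 1 row 8 — prev 2 → CONFLICT
7: bank 0 row 3 — prev 7 → CONFLICT

COUNT = 4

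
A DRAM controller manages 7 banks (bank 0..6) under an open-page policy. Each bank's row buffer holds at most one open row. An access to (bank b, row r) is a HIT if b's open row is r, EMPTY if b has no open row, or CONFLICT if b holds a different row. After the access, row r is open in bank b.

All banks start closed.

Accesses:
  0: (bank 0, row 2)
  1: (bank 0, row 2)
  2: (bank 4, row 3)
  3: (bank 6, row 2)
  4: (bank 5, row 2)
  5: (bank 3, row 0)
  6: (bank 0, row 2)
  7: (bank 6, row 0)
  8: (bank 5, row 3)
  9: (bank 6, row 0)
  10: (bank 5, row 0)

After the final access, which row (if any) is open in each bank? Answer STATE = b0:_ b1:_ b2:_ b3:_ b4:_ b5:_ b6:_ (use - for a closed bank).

0: bank 0 row 2 — prev None → EMPTY
1: bank 0 row 2 — prev 2 → HIT
2: bank 4 row 3 — prev None → EMPTY
3: bank 6 row 2 — prev None → EMPTY
4: bank 5 row 2 — prev None → EMPTY
5: bank 3 row 0 — prev None → EMPTY
6: bank 0 row 2 — prev 2 → HIT
7: bank 6 row 0 — prev 2 → CONFLICT
8: bank 5 row 3 — prev 2 → CONFLICT
9: bank 6 row 0 — prev 0 → HIT
10: bank 5 row 0 — prev 3 → CONFLICT

STATE = b0:2 b1:- b2:- b3:0 b4:3 b5:0 b6:0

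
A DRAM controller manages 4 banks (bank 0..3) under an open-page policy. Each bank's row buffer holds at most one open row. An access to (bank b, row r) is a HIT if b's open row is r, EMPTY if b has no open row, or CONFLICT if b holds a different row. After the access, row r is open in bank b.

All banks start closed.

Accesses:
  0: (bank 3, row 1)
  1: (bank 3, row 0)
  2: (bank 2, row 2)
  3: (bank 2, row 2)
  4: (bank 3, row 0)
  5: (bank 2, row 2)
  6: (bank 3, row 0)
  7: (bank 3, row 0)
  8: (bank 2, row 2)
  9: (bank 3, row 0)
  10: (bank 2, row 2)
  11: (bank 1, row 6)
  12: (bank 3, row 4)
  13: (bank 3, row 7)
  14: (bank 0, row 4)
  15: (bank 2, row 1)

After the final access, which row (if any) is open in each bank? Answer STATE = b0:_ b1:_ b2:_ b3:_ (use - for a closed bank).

STATE = b0:4 b1:6 b2:1 b3:7

  [0] b3 r1: no row ⇒ E
  [1] b3 r0: had r1 ⇒ C
  [2] b2 r2: no row ⇒ E
  [3] b2 r2: had r2 ⇒ H
  [4] b3 r0: had r0 ⇒ H
  [5] b2 r2: had r2 ⇒ H
  [6] b3 r0: had r0 ⇒ H
  [7] b3 r0: had r0 ⇒ H
  [8] b2 r2: had r2 ⇒ H
  [9] b3 r0: had r0 ⇒ H
  [10] b2 r2: had r2 ⇒ H
  [11] b1 r6: no row ⇒ E
  [12] b3 r4: had r0 ⇒ C
  [13] b3 r7: had r4 ⇒ C
  [14] b0 r4: no row ⇒ E
  [15] b2 r1: had r2 ⇒ C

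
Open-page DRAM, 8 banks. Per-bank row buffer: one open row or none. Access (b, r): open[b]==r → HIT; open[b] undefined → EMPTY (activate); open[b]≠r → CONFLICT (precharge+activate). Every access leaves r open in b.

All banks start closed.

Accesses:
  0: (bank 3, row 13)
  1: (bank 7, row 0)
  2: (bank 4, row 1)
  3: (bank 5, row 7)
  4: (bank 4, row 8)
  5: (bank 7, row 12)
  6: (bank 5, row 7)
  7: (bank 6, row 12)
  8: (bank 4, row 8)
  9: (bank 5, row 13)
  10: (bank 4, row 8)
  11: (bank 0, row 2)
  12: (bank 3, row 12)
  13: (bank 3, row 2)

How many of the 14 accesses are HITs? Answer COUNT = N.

0: bank 3 row 13 — prev None → EMPTY
1: bank 7 row 0 — prev None → EMPTY
2: bank 4 row 1 — prev None → EMPTY
3: bank 5 row 7 — prev None → EMPTY
4: bank 4 row 8 — prev 1 → CONFLICT
5: bank 7 row 12 — prev 0 → CONFLICT
6: bank 5 row 7 — prev 7 → HIT
7: bank 6 row 12 — prev None → EMPTY
8: bank 4 row 8 — prev 8 → HIT
9: bank 5 row 13 — prev 7 → CONFLICT
10: bank 4 row 8 — prev 8 → HIT
11: bank 0 row 2 — prev None → EMPTY
12: bank 3 row 12 — prev 13 → CONFLICT
13: bank 3 row 2 — prev 12 → CONFLICT

COUNT = 3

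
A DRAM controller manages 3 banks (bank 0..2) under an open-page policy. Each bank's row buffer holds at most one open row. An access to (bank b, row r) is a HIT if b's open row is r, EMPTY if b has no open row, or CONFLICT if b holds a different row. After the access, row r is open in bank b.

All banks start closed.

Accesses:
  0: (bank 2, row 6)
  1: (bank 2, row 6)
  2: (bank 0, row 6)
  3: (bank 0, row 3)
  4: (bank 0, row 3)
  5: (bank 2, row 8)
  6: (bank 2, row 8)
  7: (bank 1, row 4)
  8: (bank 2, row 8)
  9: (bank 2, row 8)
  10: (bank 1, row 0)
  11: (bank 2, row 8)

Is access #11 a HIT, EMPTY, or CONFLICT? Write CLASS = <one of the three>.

CLASS = HIT

step 0: bank2 None->6 [EMPTY]
step 1: bank2 6->6 [HIT]
step 2: bank0 None->6 [EMPTY]
step 3: bank0 6->3 [CONFLICT]
step 4: bank0 3->3 [HIT]
step 5: bank2 6->8 [CONFLICT]
step 6: bank2 8->8 [HIT]
step 7: bank1 None->4 [EMPTY]
step 8: bank2 8->8 [HIT]
step 9: bank2 8->8 [HIT]
step 10: bank1 4->0 [CONFLICT]
step 11: bank2 8->8 [HIT]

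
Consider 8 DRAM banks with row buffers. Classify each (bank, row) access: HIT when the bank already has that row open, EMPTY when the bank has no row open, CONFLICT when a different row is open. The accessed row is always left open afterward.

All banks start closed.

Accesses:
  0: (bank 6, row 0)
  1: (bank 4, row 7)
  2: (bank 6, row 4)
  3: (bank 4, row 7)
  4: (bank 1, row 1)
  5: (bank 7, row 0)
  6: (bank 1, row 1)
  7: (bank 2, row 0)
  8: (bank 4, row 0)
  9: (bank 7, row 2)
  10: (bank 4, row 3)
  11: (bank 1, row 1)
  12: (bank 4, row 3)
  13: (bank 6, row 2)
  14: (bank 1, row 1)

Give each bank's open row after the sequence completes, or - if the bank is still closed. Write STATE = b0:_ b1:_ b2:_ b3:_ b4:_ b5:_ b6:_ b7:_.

STATE = b0:- b1:1 b2:0 b3:- b4:3 b5:- b6:2 b7:2

#0 (6,0) E
#1 (4,7) E
#2 (6,4) C  (was 0)
#3 (4,7) H  (was 7)
#4 (1,1) E
#5 (7,0) E
#6 (1,1) H  (was 1)
#7 (2,0) E
#8 (4,0) C  (was 7)
#9 (7,2) C  (was 0)
#10 (4,3) C  (was 0)
#11 (1,1) H  (was 1)
#12 (4,3) H  (was 3)
#13 (6,2) C  (was 4)
#14 (1,1) H  (was 1)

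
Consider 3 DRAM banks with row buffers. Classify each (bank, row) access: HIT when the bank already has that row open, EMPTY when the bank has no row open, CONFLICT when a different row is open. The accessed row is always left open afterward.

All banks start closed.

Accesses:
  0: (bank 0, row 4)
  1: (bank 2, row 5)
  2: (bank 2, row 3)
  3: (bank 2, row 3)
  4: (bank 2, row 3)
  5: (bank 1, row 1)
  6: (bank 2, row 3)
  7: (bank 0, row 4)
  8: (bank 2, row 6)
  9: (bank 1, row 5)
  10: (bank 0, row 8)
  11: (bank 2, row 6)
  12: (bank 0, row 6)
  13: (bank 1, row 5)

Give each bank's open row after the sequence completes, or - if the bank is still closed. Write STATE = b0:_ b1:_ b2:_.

#0 (0,4) E
#1 (2,5) E
#2 (2,3) C  (was 5)
#3 (2,3) H  (was 3)
#4 (2,3) H  (was 3)
#5 (1,1) E
#6 (2,3) H  (was 3)
#7 (0,4) H  (was 4)
#8 (2,6) C  (was 3)
#9 (1,5) C  (was 1)
#10 (0,8) C  (was 4)
#11 (2,6) H  (was 6)
#12 (0,6) C  (was 8)
#13 (1,5) H  (was 5)

STATE = b0:6 b1:5 b2:6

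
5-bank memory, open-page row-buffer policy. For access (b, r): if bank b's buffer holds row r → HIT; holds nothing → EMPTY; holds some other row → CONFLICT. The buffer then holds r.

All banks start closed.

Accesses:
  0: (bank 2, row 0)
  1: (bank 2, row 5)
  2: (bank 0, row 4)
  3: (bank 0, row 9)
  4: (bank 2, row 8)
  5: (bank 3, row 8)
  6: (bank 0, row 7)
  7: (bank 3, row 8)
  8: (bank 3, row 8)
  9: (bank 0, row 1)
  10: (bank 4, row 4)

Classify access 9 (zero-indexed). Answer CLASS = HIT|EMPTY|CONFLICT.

  [0] b2 r0: no row ⇒ E
  [1] b2 r5: had r0 ⇒ C
  [2] b0 r4: no row ⇒ E
  [3] b0 r9: had r4 ⇒ C
  [4] b2 r8: had r5 ⇒ C
  [5] b3 r8: no row ⇒ E
  [6] b0 r7: had r9 ⇒ C
  [7] b3 r8: had r8 ⇒ H
  [8] b3 r8: had r8 ⇒ H
  [9] b0 r1: had r7 ⇒ C
  [10] b4 r4: no row ⇒ E

CLASS = CONFLICT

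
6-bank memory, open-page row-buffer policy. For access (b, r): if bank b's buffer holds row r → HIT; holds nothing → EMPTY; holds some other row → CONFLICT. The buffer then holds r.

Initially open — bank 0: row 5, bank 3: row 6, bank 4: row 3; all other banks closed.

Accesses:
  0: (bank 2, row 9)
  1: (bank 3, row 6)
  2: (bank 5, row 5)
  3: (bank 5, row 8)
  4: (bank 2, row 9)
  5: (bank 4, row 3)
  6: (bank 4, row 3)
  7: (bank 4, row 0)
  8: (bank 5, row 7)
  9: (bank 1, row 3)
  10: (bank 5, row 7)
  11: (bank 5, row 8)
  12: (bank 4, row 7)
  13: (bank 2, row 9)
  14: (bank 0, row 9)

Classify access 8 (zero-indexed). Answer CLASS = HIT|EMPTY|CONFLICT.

CLASS = CONFLICT

step 0: bank2 None->9 [EMPTY]
step 1: bank3 6->6 [HIT]
step 2: bank5 None->5 [EMPTY]
step 3: bank5 5->8 [CONFLICT]
step 4: bank2 9->9 [HIT]
step 5: bank4 3->3 [HIT]
step 6: bank4 3->3 [HIT]
step 7: bank4 3->0 [CONFLICT]
step 8: bank5 8->7 [CONFLICT]
step 9: bank1 None->3 [EMPTY]
step 10: bank5 7->7 [HIT]
step 11: bank5 7->8 [CONFLICT]
step 12: bank4 0->7 [CONFLICT]
step 13: bank2 9->9 [HIT]
step 14: bank0 5->9 [CONFLICT]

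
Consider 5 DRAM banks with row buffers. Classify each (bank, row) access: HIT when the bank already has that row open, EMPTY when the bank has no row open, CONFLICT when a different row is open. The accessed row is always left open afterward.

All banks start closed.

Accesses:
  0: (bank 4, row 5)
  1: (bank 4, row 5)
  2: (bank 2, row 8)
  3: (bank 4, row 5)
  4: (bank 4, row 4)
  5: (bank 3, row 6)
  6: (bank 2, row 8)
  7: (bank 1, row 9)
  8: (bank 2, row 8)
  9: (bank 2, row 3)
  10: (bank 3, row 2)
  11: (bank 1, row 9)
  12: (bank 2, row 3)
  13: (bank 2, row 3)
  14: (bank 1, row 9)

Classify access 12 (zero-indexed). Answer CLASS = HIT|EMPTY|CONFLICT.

CLASS = HIT

  [0] b4 r5: no row ⇒ E
  [1] b4 r5: had r5 ⇒ H
  [2] b2 r8: no row ⇒ E
  [3] b4 r5: had r5 ⇒ H
  [4] b4 r4: had r5 ⇒ C
  [5] b3 r6: no row ⇒ E
  [6] b2 r8: had r8 ⇒ H
  [7] b1 r9: no row ⇒ E
  [8] b2 r8: had r8 ⇒ H
  [9] b2 r3: had r8 ⇒ C
  [10] b3 r2: had r6 ⇒ C
  [11] b1 r9: had r9 ⇒ H
  [12] b2 r3: had r3 ⇒ H
  [13] b2 r3: had r3 ⇒ H
  [14] b1 r9: had r9 ⇒ H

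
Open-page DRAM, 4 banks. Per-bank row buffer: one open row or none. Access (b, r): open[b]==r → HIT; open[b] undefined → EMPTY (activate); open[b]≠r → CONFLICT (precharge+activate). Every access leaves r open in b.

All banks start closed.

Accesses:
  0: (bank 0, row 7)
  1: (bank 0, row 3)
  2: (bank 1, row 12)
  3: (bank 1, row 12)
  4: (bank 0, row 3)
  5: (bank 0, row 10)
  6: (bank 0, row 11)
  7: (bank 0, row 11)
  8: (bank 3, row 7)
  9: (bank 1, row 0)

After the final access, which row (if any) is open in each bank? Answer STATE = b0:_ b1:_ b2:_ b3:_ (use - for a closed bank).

  [0] b0 r7: no row ⇒ E
  [1] b0 r3: had r7 ⇒ C
  [2] b1 r12: no row ⇒ E
  [3] b1 r12: had r12 ⇒ H
  [4] b0 r3: had r3 ⇒ H
  [5] b0 r10: had r3 ⇒ C
  [6] b0 r11: had r10 ⇒ C
  [7] b0 r11: had r11 ⇒ H
  [8] b3 r7: no row ⇒ E
  [9] b1 r0: had r12 ⇒ C

STATE = b0:11 b1:0 b2:- b3:7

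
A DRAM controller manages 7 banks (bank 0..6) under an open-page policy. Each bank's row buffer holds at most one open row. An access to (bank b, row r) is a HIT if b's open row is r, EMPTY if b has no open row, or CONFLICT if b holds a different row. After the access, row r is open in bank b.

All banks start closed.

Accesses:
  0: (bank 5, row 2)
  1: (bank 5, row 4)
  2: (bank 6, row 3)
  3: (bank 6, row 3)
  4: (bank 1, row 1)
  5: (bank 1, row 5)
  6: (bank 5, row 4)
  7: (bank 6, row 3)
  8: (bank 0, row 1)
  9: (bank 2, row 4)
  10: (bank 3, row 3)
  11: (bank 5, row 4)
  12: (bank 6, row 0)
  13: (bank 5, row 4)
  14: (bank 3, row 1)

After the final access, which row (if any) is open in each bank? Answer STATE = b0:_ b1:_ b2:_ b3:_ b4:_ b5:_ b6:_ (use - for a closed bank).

#0 (5,2) E
#1 (5,4) C  (was 2)
#2 (6,3) E
#3 (6,3) H  (was 3)
#4 (1,1) E
#5 (1,5) C  (was 1)
#6 (5,4) H  (was 4)
#7 (6,3) H  (was 3)
#8 (0,1) E
#9 (2,4) E
#10 (3,3) E
#11 (5,4) H  (was 4)
#12 (6,0) C  (was 3)
#13 (5,4) H  (was 4)
#14 (3,1) C  (was 3)

STATE = b0:1 b1:5 b2:4 b3:1 b4:- b5:4 b6:0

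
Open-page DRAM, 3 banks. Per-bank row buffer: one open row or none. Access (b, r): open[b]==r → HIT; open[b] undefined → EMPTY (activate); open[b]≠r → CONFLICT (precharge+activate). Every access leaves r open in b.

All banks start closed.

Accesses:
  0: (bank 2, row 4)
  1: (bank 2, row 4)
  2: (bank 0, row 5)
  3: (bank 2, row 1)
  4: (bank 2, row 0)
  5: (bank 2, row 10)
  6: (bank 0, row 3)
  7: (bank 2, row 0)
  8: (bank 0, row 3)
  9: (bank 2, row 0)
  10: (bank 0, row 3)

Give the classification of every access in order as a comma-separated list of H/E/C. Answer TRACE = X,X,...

TRACE = E,H,E,C,C,C,C,C,H,H,H

step 0: bank2 None->4 [EMPTY]
step 1: bank2 4->4 [HIT]
step 2: bank0 None->5 [EMPTY]
step 3: bank2 4->1 [CONFLICT]
step 4: bank2 1->0 [CONFLICT]
step 5: bank2 0->10 [CONFLICT]
step 6: bank0 5->3 [CONFLICT]
step 7: bank2 10->0 [CONFLICT]
step 8: bank0 3->3 [HIT]
step 9: bank2 0->0 [HIT]
step 10: bank0 3->3 [HIT]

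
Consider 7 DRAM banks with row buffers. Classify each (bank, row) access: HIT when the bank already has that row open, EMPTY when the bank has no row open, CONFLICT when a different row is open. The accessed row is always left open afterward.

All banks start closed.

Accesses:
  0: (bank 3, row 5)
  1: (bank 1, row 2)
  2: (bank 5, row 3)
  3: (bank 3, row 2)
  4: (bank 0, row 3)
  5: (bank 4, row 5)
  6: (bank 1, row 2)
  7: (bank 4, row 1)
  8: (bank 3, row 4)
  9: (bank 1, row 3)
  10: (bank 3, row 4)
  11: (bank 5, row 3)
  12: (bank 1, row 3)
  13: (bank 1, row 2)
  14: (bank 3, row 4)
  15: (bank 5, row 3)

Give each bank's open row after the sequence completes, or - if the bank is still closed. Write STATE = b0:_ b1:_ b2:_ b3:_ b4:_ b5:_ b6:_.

step 0: bank3 None->5 [EMPTY]
step 1: bank1 None->2 [EMPTY]
step 2: bank5 None->3 [EMPTY]
step 3: bank3 5->2 [CONFLICT]
step 4: bank0 None->3 [EMPTY]
step 5: bank4 None->5 [EMPTY]
step 6: bank1 2->2 [HIT]
step 7: bank4 5->1 [CONFLICT]
step 8: bank3 2->4 [CONFLICT]
step 9: bank1 2->3 [CONFLICT]
step 10: bank3 4->4 [HIT]
step 11: bank5 3->3 [HIT]
step 12: bank1 3->3 [HIT]
step 13: bank1 3->2 [CONFLICT]
step 14: bank3 4->4 [HIT]
step 15: bank5 3->3 [HIT]

STATE = b0:3 b1:2 b2:- b3:4 b4:1 b5:3 b6:-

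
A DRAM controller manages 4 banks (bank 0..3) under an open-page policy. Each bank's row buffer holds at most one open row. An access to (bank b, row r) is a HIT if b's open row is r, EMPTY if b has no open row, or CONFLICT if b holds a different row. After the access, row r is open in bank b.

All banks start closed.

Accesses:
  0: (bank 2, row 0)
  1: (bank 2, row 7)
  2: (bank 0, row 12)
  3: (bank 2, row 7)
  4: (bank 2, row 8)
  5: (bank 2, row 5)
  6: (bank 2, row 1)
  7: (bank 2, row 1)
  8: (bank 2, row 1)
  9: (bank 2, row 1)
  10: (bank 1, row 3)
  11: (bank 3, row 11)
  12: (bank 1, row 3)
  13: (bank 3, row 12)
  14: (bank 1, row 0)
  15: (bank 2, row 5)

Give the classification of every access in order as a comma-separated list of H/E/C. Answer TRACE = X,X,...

TRACE = E,C,E,H,C,C,C,H,H,H,E,E,H,C,C,C

  [0] b2 r0: no row ⇒ E
  [1] b2 r7: had r0 ⇒ C
  [2] b0 r12: no row ⇒ E
  [3] b2 r7: had r7 ⇒ H
  [4] b2 r8: had r7 ⇒ C
  [5] b2 r5: had r8 ⇒ C
  [6] b2 r1: had r5 ⇒ C
  [7] b2 r1: had r1 ⇒ H
  [8] b2 r1: had r1 ⇒ H
  [9] b2 r1: had r1 ⇒ H
  [10] b1 r3: no row ⇒ E
  [11] b3 r11: no row ⇒ E
  [12] b1 r3: had r3 ⇒ H
  [13] b3 r12: had r11 ⇒ C
  [14] b1 r0: had r3 ⇒ C
  [15] b2 r5: had r1 ⇒ C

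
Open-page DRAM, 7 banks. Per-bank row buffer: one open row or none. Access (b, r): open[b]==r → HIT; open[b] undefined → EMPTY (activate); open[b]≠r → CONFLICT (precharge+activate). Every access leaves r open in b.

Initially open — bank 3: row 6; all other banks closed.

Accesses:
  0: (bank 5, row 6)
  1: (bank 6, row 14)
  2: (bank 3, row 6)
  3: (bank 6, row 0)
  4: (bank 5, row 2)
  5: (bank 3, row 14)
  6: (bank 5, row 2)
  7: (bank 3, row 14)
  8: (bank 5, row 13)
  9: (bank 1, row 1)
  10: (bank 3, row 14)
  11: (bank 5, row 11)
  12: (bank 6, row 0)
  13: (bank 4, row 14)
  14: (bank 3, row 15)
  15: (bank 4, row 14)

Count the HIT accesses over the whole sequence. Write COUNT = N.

#0 (5,6) E
#1 (6,14) E
#2 (3,6) H  (was 6)
#3 (6,0) C  (was 14)
#4 (5,2) C  (was 6)
#5 (3,14) C  (was 6)
#6 (5,2) H  (was 2)
#7 (3,14) H  (was 14)
#8 (5,13) C  (was 2)
#9 (1,1) E
#10 (3,14) H  (was 14)
#11 (5,11) C  (was 13)
#12 (6,0) H  (was 0)
#13 (4,14) E
#14 (3,15) C  (was 14)
#15 (4,14) H  (was 14)

COUNT = 6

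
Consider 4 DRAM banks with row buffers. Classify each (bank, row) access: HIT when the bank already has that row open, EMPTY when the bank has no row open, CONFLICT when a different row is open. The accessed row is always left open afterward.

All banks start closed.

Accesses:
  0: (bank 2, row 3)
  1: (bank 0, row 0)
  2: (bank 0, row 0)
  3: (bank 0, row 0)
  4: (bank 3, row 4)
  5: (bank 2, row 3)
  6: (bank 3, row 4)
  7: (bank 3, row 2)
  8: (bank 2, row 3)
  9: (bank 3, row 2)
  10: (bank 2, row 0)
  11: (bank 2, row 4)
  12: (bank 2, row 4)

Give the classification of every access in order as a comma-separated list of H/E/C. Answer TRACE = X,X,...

TRACE = E,E,H,H,E,H,H,C,H,H,C,C,H

0: bank 2 row 3 — prev None → EMPTY
1: bank 0 row 0 — prev None → EMPTY
2: bank 0 row 0 — prev 0 → HIT
3: bank 0 row 0 — prev 0 → HIT
4: bank 3 row 4 — prev None → EMPTY
5: bank 2 row 3 — prev 3 → HIT
6: bank 3 row 4 — prev 4 → HIT
7: bank 3 row 2 — prev 4 → CONFLICT
8: bank 2 row 3 — prev 3 → HIT
9: bank 3 row 2 — prev 2 → HIT
10: bank 2 row 0 — prev 3 → CONFLICT
11: bank 2 row 4 — prev 0 → CONFLICT
12: bank 2 row 4 — prev 4 → HIT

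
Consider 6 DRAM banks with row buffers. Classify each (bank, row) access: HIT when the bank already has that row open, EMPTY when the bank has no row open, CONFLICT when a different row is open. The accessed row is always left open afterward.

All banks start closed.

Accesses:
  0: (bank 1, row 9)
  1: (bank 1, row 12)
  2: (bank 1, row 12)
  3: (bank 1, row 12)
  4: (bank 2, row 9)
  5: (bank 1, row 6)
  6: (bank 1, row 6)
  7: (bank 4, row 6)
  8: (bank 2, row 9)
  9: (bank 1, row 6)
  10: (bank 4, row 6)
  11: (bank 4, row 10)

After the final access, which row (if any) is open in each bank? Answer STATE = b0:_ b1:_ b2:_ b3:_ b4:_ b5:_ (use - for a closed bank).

step 0: bank1 None->9 [EMPTY]
step 1: bank1 9->12 [CONFLICT]
step 2: bank1 12->12 [HIT]
step 3: bank1 12->12 [HIT]
step 4: bank2 None->9 [EMPTY]
step 5: bank1 12->6 [CONFLICT]
step 6: bank1 6->6 [HIT]
step 7: bank4 None->6 [EMPTY]
step 8: bank2 9->9 [HIT]
step 9: bank1 6->6 [HIT]
step 10: bank4 6->6 [HIT]
step 11: bank4 6->10 [CONFLICT]

STATE = b0:- b1:6 b2:9 b3:- b4:10 b5:-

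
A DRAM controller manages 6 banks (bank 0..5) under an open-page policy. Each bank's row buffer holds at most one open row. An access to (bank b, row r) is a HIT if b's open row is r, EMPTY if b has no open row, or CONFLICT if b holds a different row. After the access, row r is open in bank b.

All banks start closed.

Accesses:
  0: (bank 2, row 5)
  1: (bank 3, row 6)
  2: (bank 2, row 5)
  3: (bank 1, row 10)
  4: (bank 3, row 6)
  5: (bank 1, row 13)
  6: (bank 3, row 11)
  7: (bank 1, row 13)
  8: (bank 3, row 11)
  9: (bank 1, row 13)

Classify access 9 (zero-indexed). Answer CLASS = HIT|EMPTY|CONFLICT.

CLASS = HIT

step 0: bank2 None->5 [EMPTY]
step 1: bank3 None->6 [EMPTY]
step 2: bank2 5->5 [HIT]
step 3: bank1 None->10 [EMPTY]
step 4: bank3 6->6 [HIT]
step 5: bank1 10->13 [CONFLICT]
step 6: bank3 6->11 [CONFLICT]
step 7: bank1 13->13 [HIT]
step 8: bank3 11->11 [HIT]
step 9: bank1 13->13 [HIT]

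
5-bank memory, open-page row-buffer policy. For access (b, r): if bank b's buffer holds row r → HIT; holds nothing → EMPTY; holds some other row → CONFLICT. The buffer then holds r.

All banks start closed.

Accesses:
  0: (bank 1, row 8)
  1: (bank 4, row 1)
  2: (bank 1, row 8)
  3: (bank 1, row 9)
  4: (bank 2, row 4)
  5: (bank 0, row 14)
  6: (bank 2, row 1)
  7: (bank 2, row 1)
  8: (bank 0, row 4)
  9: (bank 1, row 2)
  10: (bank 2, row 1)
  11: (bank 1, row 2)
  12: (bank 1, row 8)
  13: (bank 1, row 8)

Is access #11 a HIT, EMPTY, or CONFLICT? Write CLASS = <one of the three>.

  [0] b1 r8: no row ⇒ E
  [1] b4 r1: no row ⇒ E
  [2] b1 r8: had r8 ⇒ H
  [3] b1 r9: had r8 ⇒ C
  [4] b2 r4: no row ⇒ E
  [5] b0 r14: no row ⇒ E
  [6] b2 r1: had r4 ⇒ C
  [7] b2 r1: had r1 ⇒ H
  [8] b0 r4: had r14 ⇒ C
  [9] b1 r2: had r9 ⇒ C
  [10] b2 r1: had r1 ⇒ H
  [11] b1 r2: had r2 ⇒ H
  [12] b1 r8: had r2 ⇒ C
  [13] b1 r8: had r8 ⇒ H

CLASS = HIT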